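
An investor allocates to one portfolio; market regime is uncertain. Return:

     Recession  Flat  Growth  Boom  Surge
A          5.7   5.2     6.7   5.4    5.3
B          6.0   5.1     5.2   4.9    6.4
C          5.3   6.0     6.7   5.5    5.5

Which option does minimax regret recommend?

Column bests: Recession=6.0, Flat=6.0, Growth=6.7, Boom=5.5, Surge=6.4.
A regrets: 0.3, 0.8, 0.0, 0.1, 1.1 → max 1.1
B regrets: 0.0, 0.9, 1.5, 0.6, 0.0 → max 1.5
C regrets: 0.7, 0.0, 0.0, 0.0, 0.9 → max 0.9
Smallest max regret = 0.9 → C.

C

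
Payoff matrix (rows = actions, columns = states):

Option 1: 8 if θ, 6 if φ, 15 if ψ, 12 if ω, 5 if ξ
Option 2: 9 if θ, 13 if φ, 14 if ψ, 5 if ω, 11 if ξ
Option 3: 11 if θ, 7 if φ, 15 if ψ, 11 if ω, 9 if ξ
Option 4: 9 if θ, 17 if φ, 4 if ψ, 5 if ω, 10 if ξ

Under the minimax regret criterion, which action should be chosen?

Column bests: θ=11, φ=17, ψ=15, ω=12, ξ=11.
Option 1 regrets: 3, 11, 0, 0, 6 → max 11
Option 2 regrets: 2, 4, 1, 7, 0 → max 7
Option 3 regrets: 0, 10, 0, 1, 2 → max 10
Option 4 regrets: 2, 0, 11, 7, 1 → max 11
Smallest max regret = 7 → Option 2.

Option 2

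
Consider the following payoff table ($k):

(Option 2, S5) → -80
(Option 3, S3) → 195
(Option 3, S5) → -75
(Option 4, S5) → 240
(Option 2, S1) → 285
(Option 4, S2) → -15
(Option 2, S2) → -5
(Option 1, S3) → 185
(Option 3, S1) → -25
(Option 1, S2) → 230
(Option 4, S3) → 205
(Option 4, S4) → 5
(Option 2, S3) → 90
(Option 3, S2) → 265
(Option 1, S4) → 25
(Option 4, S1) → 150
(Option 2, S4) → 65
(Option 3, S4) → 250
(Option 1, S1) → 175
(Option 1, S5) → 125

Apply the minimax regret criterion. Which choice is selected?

Option 1

Column bests: S1=285, S2=265, S3=205, S4=250, S5=240.
Option 1 regrets: 110, 35, 20, 225, 115 → max 225
Option 2 regrets: 0, 270, 115, 185, 320 → max 320
Option 3 regrets: 310, 0, 10, 0, 315 → max 315
Option 4 regrets: 135, 280, 0, 245, 0 → max 280
Smallest max regret = 225 → Option 1.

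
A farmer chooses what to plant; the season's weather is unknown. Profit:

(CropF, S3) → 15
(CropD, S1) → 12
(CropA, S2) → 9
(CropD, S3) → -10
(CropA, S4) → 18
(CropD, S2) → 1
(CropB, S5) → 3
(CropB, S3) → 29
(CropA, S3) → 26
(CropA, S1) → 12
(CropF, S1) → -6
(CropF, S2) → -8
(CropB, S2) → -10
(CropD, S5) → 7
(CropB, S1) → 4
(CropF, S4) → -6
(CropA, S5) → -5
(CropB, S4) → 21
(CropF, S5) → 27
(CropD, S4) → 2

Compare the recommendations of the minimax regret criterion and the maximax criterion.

Column bests: S1=12, S2=9, S3=29, S4=21, S5=27.
CropD regrets: 0, 8, 39, 19, 20 → max 39
CropB regrets: 8, 19, 0, 0, 24 → max 24
CropA regrets: 0, 0, 3, 3, 32 → max 32
CropF regrets: 18, 17, 14, 27, 0 → max 27
Smallest max regret = 24 → CropB.
Row maxima: CropD=12, CropB=29, CropA=26, CropF=27
Best best-case = 29 → CropB.

minimax regret → CropB; maximax → CropB (agree)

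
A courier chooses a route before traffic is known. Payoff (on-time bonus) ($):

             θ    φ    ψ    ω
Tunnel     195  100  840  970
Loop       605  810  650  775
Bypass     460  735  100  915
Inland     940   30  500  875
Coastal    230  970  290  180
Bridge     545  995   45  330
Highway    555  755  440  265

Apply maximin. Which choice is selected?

Loop

Row minima: Tunnel=100, Loop=605, Bypass=100, Inland=30, Coastal=180, Bridge=45, Highway=265
Best worst-case = 605 → Loop.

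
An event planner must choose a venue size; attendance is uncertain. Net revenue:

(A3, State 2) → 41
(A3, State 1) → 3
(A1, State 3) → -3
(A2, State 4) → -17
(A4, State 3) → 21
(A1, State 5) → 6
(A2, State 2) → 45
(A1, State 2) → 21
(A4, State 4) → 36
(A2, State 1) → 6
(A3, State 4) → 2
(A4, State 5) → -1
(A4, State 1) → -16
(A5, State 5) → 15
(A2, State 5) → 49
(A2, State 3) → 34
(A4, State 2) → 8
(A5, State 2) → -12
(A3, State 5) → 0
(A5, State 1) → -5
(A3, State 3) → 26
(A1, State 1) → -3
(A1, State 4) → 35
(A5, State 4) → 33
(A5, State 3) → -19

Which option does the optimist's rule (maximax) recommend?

Row maxima: A1=35, A2=49, A3=41, A4=36, A5=33
Best best-case = 49 → A2.

A2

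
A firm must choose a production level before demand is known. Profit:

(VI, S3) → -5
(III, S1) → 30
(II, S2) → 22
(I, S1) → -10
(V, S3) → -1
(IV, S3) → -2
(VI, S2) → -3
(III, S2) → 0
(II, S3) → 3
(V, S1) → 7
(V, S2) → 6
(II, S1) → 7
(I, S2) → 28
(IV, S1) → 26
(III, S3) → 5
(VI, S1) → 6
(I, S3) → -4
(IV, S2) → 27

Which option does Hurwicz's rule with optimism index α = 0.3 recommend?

III

I: 0.3·28 + 0.7·(-10) = 1.4
II: 0.3·22 + 0.7·3 = 8.7
III: 0.3·30 + 0.7·0 = 9
IV: 0.3·27 + 0.7·(-2) = 6.7
V: 0.3·7 + 0.7·(-1) = 1.4
VI: 0.3·6 + 0.7·(-5) = -1.7
Highest Hurwicz score = 9 → III.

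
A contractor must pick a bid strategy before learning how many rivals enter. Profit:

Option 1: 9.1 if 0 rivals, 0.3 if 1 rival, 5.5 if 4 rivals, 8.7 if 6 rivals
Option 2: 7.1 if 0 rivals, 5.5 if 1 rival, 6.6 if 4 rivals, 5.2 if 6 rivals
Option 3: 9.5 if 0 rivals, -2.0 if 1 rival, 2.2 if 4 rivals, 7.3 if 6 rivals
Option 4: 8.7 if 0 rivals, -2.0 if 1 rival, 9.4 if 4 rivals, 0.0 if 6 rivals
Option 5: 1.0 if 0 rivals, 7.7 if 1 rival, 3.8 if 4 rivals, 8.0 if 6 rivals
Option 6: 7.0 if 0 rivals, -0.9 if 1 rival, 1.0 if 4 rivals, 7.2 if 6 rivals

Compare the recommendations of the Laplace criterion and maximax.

laplace → Option 2; maximax → Option 3 (disagree)

Row averages: Option 1=5.9, Option 2=6.1, Option 3=4.25, Option 4=4.025, Option 5=5.125, Option 6=3.575
Highest average = 6.1 → Option 2.
Row maxima: Option 1=9.1, Option 2=7.1, Option 3=9.5, Option 4=9.4, Option 5=8.0, Option 6=7.2
Best best-case = 9.5 → Option 3.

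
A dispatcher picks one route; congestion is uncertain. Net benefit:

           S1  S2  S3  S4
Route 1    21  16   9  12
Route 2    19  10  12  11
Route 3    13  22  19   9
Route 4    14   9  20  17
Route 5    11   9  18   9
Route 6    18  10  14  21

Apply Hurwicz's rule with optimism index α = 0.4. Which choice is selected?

Route 6

Route 1: 0.4·21 + 0.6·9 = 13.8
Route 2: 0.4·19 + 0.6·10 = 13.6
Route 3: 0.4·22 + 0.6·9 = 14.2
Route 4: 0.4·20 + 0.6·9 = 13.4
Route 5: 0.4·18 + 0.6·9 = 12.6
Route 6: 0.4·21 + 0.6·10 = 14.4
Highest Hurwicz score = 14.4 → Route 6.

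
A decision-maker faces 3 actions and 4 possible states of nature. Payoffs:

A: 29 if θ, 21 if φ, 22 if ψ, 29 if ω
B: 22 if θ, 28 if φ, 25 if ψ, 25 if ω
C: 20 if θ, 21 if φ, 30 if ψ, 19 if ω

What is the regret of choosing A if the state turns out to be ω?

Best payoff under ω is 29.
Regret = 29 − 29 = 0.

0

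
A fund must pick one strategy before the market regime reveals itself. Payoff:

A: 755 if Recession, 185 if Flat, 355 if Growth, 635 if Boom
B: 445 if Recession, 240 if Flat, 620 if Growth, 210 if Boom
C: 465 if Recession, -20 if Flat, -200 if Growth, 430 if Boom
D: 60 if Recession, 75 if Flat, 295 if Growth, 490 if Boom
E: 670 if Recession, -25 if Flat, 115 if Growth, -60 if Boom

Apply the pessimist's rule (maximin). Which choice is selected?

Row minima: A=185, B=210, C=-200, D=60, E=-60
Best worst-case = 210 → B.

B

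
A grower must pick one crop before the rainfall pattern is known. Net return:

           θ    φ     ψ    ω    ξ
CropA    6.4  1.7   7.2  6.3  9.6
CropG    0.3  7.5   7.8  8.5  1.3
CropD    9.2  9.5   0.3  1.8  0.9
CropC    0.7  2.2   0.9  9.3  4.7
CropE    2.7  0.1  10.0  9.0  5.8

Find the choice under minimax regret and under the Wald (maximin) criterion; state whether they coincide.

minimax regret → CropA; maximin → CropA (agree)

Column bests: θ=9.2, φ=9.5, ψ=10.0, ω=9.3, ξ=9.6.
CropA regrets: 2.8, 7.8, 2.8, 3.0, 0.0 → max 7.8
CropG regrets: 8.9, 2.0, 2.2, 0.8, 8.3 → max 8.9
CropD regrets: 0.0, 0.0, 9.7, 7.5, 8.7 → max 9.7
CropC regrets: 8.5, 7.3, 9.1, 0.0, 4.9 → max 9.1
CropE regrets: 6.5, 9.4, 0.0, 0.3, 3.8 → max 9.4
Smallest max regret = 7.8 → CropA.
Row minima: CropA=1.7, CropG=0.3, CropD=0.3, CropC=0.7, CropE=0.1
Best worst-case = 1.7 → CropA.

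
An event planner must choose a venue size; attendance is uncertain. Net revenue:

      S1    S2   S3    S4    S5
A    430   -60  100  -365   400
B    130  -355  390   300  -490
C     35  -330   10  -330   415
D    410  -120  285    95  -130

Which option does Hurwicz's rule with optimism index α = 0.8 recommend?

A: 0.8·430 + 0.2·(-365) = 271
B: 0.8·390 + 0.2·(-490) = 214
C: 0.8·415 + 0.2·(-330) = 266
D: 0.8·410 + 0.2·(-130) = 302
Highest Hurwicz score = 302 → D.

D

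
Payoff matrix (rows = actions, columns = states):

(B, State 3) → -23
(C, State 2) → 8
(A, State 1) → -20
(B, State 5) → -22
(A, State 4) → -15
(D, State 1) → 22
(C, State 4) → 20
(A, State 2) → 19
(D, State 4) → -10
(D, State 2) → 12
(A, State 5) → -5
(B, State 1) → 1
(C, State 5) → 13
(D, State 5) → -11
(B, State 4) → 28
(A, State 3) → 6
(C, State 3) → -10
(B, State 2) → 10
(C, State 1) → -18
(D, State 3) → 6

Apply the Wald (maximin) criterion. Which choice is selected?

D

Row minima: A=-20, B=-23, C=-18, D=-11
Best worst-case = -11 → D.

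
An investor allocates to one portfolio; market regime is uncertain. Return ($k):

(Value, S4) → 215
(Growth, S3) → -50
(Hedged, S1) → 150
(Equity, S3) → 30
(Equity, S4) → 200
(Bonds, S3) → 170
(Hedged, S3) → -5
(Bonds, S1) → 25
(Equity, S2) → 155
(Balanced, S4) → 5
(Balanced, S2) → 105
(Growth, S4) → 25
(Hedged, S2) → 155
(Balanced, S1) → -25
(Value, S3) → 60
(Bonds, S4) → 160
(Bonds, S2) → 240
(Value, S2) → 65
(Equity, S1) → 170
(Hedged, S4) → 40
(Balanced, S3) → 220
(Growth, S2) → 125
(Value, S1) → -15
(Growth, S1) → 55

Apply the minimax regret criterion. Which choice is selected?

Bonds

Column bests: S1=170, S2=240, S3=220, S4=215.
Bonds regrets: 145, 0, 50, 55 → max 145
Growth regrets: 115, 115, 270, 190 → max 270
Hedged regrets: 20, 85, 225, 175 → max 225
Value regrets: 185, 175, 160, 0 → max 185
Equity regrets: 0, 85, 190, 15 → max 190
Balanced regrets: 195, 135, 0, 210 → max 210
Smallest max regret = 145 → Bonds.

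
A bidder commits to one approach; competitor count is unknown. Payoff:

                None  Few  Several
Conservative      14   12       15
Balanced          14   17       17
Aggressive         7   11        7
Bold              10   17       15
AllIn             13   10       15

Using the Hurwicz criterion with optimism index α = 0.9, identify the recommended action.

Conservative: 0.9·15 + 0.1·12 = 14.7
Balanced: 0.9·17 + 0.1·14 = 16.7
Aggressive: 0.9·11 + 0.1·7 = 10.6
Bold: 0.9·17 + 0.1·10 = 16.3
AllIn: 0.9·15 + 0.1·10 = 14.5
Highest Hurwicz score = 16.7 → Balanced.

Balanced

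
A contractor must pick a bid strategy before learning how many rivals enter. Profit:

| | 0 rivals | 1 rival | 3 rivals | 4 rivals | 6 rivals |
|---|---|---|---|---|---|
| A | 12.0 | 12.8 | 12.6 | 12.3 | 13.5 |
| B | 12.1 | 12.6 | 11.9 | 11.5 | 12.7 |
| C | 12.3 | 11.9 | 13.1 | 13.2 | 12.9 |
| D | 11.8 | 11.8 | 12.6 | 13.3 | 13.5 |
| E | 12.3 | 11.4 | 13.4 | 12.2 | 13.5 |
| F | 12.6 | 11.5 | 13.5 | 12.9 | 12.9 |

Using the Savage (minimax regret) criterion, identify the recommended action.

C

Column bests: 0 rivals=12.6, 1 rival=12.8, 3 rivals=13.5, 4 rivals=13.3, 6 rivals=13.5.
A regrets: 0.6, 0.0, 0.9, 1.0, 0.0 → max 1.0
B regrets: 0.5, 0.2, 1.6, 1.8, 0.8 → max 1.8
C regrets: 0.3, 0.9, 0.4, 0.1, 0.6 → max 0.9
D regrets: 0.8, 1.0, 0.9, 0.0, 0.0 → max 1.0
E regrets: 0.3, 1.4, 0.1, 1.1, 0.0 → max 1.4
F regrets: 0.0, 1.3, 0.0, 0.4, 0.6 → max 1.3
Smallest max regret = 0.9 → C.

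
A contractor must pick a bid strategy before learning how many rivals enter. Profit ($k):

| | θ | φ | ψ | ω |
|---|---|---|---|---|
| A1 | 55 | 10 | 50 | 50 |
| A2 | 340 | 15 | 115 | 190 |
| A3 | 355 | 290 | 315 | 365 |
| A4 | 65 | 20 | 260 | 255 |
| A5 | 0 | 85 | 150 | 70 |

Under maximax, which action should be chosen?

A3

Row maxima: A1=55, A2=340, A3=365, A4=260, A5=150
Best best-case = 365 → A3.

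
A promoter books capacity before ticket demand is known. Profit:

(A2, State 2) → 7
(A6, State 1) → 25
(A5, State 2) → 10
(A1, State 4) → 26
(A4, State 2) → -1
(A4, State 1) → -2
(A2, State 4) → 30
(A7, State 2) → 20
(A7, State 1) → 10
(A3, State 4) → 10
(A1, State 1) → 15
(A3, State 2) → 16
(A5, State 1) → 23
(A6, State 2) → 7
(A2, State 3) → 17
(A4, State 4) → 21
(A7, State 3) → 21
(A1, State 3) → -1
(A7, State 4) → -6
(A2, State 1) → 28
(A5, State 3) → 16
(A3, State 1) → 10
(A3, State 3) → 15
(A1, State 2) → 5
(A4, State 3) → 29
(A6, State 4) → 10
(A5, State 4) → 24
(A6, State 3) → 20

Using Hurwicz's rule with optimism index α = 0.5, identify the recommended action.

A1: 0.5·26 + 0.5·(-1) = 12.5
A2: 0.5·30 + 0.5·7 = 18.5
A3: 0.5·16 + 0.5·10 = 13
A4: 0.5·29 + 0.5·(-2) = 13.5
A5: 0.5·24 + 0.5·10 = 17
A6: 0.5·25 + 0.5·7 = 16
A7: 0.5·21 + 0.5·(-6) = 7.5
Highest Hurwicz score = 18.5 → A2.

A2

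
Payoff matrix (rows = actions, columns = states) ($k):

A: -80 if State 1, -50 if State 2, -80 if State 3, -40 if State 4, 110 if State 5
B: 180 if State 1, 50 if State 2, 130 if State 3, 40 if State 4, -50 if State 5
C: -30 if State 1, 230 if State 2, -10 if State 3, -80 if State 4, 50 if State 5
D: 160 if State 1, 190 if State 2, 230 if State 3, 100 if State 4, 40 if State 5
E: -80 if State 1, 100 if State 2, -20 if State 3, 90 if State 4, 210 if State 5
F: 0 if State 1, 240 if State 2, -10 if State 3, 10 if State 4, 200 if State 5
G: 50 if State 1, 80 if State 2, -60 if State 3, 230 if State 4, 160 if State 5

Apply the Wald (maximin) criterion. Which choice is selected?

Row minima: A=-80, B=-50, C=-80, D=40, E=-80, F=-10, G=-60
Best worst-case = 40 → D.

D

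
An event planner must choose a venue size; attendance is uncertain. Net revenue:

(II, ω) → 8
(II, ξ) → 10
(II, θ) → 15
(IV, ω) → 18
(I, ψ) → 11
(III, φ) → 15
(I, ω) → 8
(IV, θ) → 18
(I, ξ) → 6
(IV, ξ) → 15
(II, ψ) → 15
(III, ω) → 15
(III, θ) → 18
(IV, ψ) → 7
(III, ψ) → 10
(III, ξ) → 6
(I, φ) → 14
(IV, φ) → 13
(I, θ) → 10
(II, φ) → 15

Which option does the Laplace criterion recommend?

Row averages: I=9.8, II=12.6, III=12.8, IV=14.2
Highest average = 14.2 → IV.

IV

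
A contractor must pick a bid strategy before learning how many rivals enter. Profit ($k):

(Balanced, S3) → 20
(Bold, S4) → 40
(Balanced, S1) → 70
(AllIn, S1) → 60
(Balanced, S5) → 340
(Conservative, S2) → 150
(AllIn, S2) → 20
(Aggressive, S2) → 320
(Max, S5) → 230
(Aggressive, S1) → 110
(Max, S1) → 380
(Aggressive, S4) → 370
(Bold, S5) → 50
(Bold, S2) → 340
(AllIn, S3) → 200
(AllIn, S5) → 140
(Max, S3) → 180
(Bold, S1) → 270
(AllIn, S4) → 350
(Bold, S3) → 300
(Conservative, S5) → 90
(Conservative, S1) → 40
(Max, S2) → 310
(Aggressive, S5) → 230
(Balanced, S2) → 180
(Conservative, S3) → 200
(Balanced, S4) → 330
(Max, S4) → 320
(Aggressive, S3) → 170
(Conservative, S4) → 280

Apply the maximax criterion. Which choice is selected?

Max

Row maxima: Conservative=280, Balanced=340, Aggressive=370, Bold=340, AllIn=350, Max=380
Best best-case = 380 → Max.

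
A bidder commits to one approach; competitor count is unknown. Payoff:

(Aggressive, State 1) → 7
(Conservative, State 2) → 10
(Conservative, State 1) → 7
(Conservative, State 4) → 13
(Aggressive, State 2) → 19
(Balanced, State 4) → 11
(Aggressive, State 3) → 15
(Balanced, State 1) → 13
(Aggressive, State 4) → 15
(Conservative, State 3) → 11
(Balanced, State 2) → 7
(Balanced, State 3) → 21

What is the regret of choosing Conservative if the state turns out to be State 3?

10

Best payoff under State 3 is 21.
Regret = 21 − 11 = 10.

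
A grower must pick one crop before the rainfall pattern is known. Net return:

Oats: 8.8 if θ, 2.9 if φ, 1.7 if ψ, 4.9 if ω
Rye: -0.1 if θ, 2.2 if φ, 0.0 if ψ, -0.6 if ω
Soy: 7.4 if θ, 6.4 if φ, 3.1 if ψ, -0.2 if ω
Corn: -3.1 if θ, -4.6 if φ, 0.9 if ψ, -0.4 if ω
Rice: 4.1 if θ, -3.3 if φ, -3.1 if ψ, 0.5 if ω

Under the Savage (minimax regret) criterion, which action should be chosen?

Column bests: θ=8.8, φ=6.4, ψ=3.1, ω=4.9.
Oats regrets: 0.0, 3.5, 1.4, 0.0 → max 3.5
Rye regrets: 8.9, 4.2, 3.1, 5.5 → max 8.9
Soy regrets: 1.4, 0.0, 0.0, 5.1 → max 5.1
Corn regrets: 11.9, 11.0, 2.2, 5.3 → max 11.9
Rice regrets: 4.7, 9.7, 6.2, 4.4 → max 9.7
Smallest max regret = 3.5 → Oats.

Oats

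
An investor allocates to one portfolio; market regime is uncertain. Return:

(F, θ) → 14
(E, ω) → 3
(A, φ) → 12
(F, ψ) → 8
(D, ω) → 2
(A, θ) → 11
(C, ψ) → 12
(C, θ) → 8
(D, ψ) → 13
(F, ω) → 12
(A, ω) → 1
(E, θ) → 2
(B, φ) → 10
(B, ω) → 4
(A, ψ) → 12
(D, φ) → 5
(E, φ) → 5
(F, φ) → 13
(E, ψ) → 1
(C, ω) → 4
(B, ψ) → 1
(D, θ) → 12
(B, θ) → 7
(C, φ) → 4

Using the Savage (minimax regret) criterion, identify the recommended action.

Column bests: θ=14, φ=13, ψ=13, ω=12.
A regrets: 3, 1, 1, 11 → max 11
B regrets: 7, 3, 12, 8 → max 12
C regrets: 6, 9, 1, 8 → max 9
D regrets: 2, 8, 0, 10 → max 10
E regrets: 12, 8, 12, 9 → max 12
F regrets: 0, 0, 5, 0 → max 5
Smallest max regret = 5 → F.

F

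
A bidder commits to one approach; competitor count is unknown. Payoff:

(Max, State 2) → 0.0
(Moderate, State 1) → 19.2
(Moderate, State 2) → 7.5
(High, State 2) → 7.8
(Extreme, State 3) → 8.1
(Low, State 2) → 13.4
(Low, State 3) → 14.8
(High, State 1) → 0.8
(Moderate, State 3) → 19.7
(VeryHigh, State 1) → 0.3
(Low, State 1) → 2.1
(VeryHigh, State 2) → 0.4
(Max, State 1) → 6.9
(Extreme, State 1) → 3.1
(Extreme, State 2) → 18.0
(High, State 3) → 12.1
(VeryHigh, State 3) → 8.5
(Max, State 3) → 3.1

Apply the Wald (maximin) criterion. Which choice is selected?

Moderate

Row minima: Low=2.1, Moderate=7.5, High=0.8, VeryHigh=0.3, Extreme=3.1, Max=0.0
Best worst-case = 7.5 → Moderate.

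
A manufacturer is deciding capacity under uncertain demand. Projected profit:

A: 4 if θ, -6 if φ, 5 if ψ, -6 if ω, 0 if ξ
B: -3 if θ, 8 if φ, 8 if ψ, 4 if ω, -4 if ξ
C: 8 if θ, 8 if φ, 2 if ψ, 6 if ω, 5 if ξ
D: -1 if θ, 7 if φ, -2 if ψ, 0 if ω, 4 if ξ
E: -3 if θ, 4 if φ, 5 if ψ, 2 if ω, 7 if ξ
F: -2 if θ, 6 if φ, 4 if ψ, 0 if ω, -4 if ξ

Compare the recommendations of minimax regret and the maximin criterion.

minimax regret → C; maximin → C (agree)

Column bests: θ=8, φ=8, ψ=8, ω=6, ξ=7.
A regrets: 4, 14, 3, 12, 7 → max 14
B regrets: 11, 0, 0, 2, 11 → max 11
C regrets: 0, 0, 6, 0, 2 → max 6
D regrets: 9, 1, 10, 6, 3 → max 10
E regrets: 11, 4, 3, 4, 0 → max 11
F regrets: 10, 2, 4, 6, 11 → max 11
Smallest max regret = 6 → C.
Row minima: A=-6, B=-4, C=2, D=-2, E=-3, F=-4
Best worst-case = 2 → C.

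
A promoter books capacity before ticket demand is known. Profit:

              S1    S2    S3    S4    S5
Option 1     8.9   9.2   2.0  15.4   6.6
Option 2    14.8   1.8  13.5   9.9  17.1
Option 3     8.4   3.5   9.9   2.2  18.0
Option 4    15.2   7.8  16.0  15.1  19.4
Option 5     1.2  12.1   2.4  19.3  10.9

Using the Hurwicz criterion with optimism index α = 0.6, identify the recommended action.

Option 1: 0.6·15.4 + 0.4·2.0 = 10.04
Option 2: 0.6·17.1 + 0.4·1.8 = 10.98
Option 3: 0.6·18.0 + 0.4·2.2 = 11.68
Option 4: 0.6·19.4 + 0.4·7.8 = 14.76
Option 5: 0.6·19.3 + 0.4·1.2 = 12.06
Highest Hurwicz score = 14.76 → Option 4.

Option 4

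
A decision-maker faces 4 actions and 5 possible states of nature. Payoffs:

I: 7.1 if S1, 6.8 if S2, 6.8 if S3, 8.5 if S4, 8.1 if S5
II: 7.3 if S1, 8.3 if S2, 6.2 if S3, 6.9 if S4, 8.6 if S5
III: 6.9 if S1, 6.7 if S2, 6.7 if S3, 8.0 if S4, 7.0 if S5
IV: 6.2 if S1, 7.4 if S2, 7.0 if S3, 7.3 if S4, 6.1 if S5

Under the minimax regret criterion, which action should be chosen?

I

Column bests: S1=7.3, S2=8.3, S3=7.0, S4=8.5, S5=8.6.
I regrets: 0.2, 1.5, 0.2, 0.0, 0.5 → max 1.5
II regrets: 0.0, 0.0, 0.8, 1.6, 0.0 → max 1.6
III regrets: 0.4, 1.6, 0.3, 0.5, 1.6 → max 1.6
IV regrets: 1.1, 0.9, 0.0, 1.2, 2.5 → max 2.5
Smallest max regret = 1.5 → I.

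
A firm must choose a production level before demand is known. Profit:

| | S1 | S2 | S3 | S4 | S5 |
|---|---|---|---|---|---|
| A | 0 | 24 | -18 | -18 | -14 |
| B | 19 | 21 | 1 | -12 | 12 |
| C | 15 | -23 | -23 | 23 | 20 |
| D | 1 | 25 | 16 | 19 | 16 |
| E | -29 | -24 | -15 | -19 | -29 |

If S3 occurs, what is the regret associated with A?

Best payoff under S3 is 16.
Regret = 16 − (-18) = 34.

34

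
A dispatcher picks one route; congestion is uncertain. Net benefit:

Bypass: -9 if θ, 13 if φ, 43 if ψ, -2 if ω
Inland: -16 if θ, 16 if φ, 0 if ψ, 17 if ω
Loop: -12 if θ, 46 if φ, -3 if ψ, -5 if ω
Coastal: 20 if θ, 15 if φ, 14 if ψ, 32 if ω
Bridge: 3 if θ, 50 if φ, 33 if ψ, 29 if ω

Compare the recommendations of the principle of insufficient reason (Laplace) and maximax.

Row averages: Bypass=11.25, Inland=4.25, Loop=6.5, Coastal=20.25, Bridge=28.75
Highest average = 28.75 → Bridge.
Row maxima: Bypass=43, Inland=17, Loop=46, Coastal=32, Bridge=50
Best best-case = 50 → Bridge.

laplace → Bridge; maximax → Bridge (agree)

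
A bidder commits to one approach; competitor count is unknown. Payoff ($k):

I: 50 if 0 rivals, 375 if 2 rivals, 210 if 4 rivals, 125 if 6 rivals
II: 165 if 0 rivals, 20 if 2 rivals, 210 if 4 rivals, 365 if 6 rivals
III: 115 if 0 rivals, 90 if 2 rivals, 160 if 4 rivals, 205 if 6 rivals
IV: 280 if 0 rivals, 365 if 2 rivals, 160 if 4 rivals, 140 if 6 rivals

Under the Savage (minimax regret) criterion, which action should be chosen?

IV

Column bests: 0 rivals=280, 2 rivals=375, 4 rivals=210, 6 rivals=365.
I regrets: 230, 0, 0, 240 → max 240
II regrets: 115, 355, 0, 0 → max 355
III regrets: 165, 285, 50, 160 → max 285
IV regrets: 0, 10, 50, 225 → max 225
Smallest max regret = 225 → IV.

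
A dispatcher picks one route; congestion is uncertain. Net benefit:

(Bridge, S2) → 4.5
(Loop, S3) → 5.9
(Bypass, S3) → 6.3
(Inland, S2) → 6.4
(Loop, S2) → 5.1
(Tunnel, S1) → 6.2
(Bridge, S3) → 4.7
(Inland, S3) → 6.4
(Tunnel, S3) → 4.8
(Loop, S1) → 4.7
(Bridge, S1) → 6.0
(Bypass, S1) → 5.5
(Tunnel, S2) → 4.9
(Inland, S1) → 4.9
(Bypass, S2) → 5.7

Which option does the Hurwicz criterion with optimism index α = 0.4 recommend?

Bypass

Loop: 0.4·5.9 + 0.6·4.7 = 5.18
Bypass: 0.4·6.3 + 0.6·5.5 = 5.82
Bridge: 0.4·6.0 + 0.6·4.5 = 5.1
Tunnel: 0.4·6.2 + 0.6·4.8 = 5.36
Inland: 0.4·6.4 + 0.6·4.9 = 5.5
Highest Hurwicz score = 5.82 → Bypass.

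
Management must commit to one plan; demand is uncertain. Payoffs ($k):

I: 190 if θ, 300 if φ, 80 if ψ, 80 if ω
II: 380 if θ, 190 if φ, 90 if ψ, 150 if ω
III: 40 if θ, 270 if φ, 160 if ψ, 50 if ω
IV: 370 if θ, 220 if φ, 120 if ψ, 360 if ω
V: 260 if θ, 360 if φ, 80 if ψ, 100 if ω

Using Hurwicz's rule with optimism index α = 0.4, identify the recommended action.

I: 0.4·300 + 0.6·80 = 168
II: 0.4·380 + 0.6·90 = 206
III: 0.4·270 + 0.6·40 = 132
IV: 0.4·370 + 0.6·120 = 220
V: 0.4·360 + 0.6·80 = 192
Highest Hurwicz score = 220 → IV.

IV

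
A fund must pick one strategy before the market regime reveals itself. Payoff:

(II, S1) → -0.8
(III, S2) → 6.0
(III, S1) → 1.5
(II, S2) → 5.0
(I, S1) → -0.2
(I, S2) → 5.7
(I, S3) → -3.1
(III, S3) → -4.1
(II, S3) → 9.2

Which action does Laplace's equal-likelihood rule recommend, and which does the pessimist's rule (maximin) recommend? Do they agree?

laplace → II; maximin → II (agree)

Row averages: I=0.8, II=67/15, III=17/15
Highest average = 67/15 → II.
Row minima: I=-3.1, II=-0.8, III=-4.1
Best worst-case = -0.8 → II.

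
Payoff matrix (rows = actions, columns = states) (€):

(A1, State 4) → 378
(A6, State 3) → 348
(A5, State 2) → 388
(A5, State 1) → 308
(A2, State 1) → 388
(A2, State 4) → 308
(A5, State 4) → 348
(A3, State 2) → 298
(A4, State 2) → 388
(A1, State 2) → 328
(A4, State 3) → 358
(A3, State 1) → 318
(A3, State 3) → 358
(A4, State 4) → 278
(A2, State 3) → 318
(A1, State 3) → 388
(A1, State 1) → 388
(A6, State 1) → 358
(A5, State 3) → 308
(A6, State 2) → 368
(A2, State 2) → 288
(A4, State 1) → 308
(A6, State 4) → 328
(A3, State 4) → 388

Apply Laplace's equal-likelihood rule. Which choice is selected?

A1

Row averages: A1=370.5, A2=325.5, A3=340.5, A4=333, A5=338, A6=350.5
Highest average = 370.5 → A1.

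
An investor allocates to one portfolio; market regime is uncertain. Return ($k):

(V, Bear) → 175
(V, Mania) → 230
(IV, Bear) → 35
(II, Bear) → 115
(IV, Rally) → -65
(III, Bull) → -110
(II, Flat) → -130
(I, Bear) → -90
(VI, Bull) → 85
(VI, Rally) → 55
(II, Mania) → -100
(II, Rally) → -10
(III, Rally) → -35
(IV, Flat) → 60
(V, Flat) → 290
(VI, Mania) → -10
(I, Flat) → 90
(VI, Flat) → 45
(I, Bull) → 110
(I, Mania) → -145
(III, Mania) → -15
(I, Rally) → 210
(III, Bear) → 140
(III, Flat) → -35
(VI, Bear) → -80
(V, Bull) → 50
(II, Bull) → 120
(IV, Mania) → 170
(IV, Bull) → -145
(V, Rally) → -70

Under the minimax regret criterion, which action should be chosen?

Column bests: Bear=175, Flat=290, Bull=120, Rally=210, Mania=230.
I regrets: 265, 200, 10, 0, 375 → max 375
II regrets: 60, 420, 0, 220, 330 → max 420
III regrets: 35, 325, 230, 245, 245 → max 325
IV regrets: 140, 230, 265, 275, 60 → max 275
V regrets: 0, 0, 70, 280, 0 → max 280
VI regrets: 255, 245, 35, 155, 240 → max 255
Smallest max regret = 255 → VI.

VI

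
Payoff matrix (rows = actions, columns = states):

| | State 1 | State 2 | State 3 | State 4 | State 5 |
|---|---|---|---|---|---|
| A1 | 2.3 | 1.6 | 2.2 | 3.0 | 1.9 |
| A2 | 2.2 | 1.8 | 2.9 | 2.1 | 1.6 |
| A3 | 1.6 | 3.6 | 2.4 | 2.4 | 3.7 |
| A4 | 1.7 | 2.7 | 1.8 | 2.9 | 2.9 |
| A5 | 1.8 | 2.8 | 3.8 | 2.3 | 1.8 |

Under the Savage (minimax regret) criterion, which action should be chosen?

Column bests: State 1=2.3, State 2=3.6, State 3=3.8, State 4=3.0, State 5=3.7.
A1 regrets: 0.0, 2.0, 1.6, 0.0, 1.8 → max 2.0
A2 regrets: 0.1, 1.8, 0.9, 0.9, 2.1 → max 2.1
A3 regrets: 0.7, 0.0, 1.4, 0.6, 0.0 → max 1.4
A4 regrets: 0.6, 0.9, 2.0, 0.1, 0.8 → max 2.0
A5 regrets: 0.5, 0.8, 0.0, 0.7, 1.9 → max 1.9
Smallest max regret = 1.4 → A3.

A3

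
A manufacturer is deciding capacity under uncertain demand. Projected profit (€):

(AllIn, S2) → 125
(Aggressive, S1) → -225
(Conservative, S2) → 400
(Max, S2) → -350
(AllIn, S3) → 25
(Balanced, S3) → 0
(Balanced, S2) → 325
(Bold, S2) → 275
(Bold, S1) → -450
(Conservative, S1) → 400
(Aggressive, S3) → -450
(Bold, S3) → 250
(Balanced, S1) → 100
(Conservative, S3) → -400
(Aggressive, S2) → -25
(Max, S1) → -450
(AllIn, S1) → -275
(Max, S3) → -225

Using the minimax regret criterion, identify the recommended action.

Column bests: S1=400, S2=400, S3=250.
Conservative regrets: 0, 0, 650 → max 650
Balanced regrets: 300, 75, 250 → max 300
Aggressive regrets: 625, 425, 700 → max 700
Bold regrets: 850, 125, 0 → max 850
AllIn regrets: 675, 275, 225 → max 675
Max regrets: 850, 750, 475 → max 850
Smallest max regret = 300 → Balanced.

Balanced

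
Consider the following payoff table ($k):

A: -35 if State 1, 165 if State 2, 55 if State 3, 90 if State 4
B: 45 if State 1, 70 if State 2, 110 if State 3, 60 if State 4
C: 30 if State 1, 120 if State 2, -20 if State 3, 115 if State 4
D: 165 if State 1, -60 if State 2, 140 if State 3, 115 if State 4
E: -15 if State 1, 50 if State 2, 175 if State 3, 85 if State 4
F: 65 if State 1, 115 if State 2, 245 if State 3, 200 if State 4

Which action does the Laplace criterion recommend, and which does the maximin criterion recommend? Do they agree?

laplace → F; maximin → F (agree)

Row averages: A=68.75, B=71.25, C=61.25, D=90, E=73.75, F=156.25
Highest average = 156.25 → F.
Row minima: A=-35, B=45, C=-20, D=-60, E=-15, F=65
Best worst-case = 65 → F.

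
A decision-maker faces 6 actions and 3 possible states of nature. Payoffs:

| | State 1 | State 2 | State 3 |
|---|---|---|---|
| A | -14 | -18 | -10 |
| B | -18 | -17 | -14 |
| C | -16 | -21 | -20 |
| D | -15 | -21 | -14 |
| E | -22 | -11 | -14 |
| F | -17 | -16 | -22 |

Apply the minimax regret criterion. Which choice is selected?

B

Column bests: State 1=-14, State 2=-11, State 3=-10.
A regrets: 0, 7, 0 → max 7
B regrets: 4, 6, 4 → max 6
C regrets: 2, 10, 10 → max 10
D regrets: 1, 10, 4 → max 10
E regrets: 8, 0, 4 → max 8
F regrets: 3, 5, 12 → max 12
Smallest max regret = 6 → B.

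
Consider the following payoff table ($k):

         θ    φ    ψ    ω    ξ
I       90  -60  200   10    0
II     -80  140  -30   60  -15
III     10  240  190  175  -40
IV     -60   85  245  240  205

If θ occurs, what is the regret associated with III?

80

Best payoff under θ is 90.
Regret = 90 − 10 = 80.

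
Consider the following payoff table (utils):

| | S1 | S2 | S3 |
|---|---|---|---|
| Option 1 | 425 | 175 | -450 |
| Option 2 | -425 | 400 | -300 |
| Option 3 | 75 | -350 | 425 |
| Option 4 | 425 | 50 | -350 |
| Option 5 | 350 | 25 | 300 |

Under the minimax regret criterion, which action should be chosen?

Option 5

Column bests: S1=425, S2=400, S3=425.
Option 1 regrets: 0, 225, 875 → max 875
Option 2 regrets: 850, 0, 725 → max 850
Option 3 regrets: 350, 750, 0 → max 750
Option 4 regrets: 0, 350, 775 → max 775
Option 5 regrets: 75, 375, 125 → max 375
Smallest max regret = 375 → Option 5.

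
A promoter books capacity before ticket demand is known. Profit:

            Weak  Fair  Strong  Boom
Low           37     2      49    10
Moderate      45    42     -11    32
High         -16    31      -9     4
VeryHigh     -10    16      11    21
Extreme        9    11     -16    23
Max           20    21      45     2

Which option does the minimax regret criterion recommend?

Max

Column bests: Weak=45, Fair=42, Strong=49, Boom=32.
Low regrets: 8, 40, 0, 22 → max 40
Moderate regrets: 0, 0, 60, 0 → max 60
High regrets: 61, 11, 58, 28 → max 61
VeryHigh regrets: 55, 26, 38, 11 → max 55
Extreme regrets: 36, 31, 65, 9 → max 65
Max regrets: 25, 21, 4, 30 → max 30
Smallest max regret = 30 → Max.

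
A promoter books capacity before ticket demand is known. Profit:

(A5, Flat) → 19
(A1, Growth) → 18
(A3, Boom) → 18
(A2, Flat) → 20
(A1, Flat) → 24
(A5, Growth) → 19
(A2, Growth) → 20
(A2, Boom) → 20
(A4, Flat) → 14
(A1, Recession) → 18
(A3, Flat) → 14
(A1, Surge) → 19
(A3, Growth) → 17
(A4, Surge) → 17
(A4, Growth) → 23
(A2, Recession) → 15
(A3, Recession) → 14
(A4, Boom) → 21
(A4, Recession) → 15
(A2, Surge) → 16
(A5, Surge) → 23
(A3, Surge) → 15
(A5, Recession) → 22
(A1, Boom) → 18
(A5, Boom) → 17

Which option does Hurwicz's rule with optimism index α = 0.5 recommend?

A1: 0.5·24 + 0.5·18 = 21
A2: 0.5·20 + 0.5·15 = 17.5
A3: 0.5·18 + 0.5·14 = 16
A4: 0.5·23 + 0.5·14 = 18.5
A5: 0.5·23 + 0.5·17 = 20
Highest Hurwicz score = 21 → A1.

A1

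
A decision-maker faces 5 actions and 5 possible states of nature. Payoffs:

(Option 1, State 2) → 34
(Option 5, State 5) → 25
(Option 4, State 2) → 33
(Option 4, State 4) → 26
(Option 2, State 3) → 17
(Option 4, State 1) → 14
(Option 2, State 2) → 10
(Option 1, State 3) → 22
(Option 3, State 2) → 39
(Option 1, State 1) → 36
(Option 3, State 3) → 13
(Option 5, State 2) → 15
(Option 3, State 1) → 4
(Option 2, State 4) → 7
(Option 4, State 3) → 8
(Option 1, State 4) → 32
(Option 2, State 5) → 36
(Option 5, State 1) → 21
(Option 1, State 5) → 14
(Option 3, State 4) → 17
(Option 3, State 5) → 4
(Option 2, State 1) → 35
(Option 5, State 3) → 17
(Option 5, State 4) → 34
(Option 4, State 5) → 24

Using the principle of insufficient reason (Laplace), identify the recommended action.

Row averages: Option 1=27.6, Option 2=21, Option 3=15.4, Option 4=21, Option 5=22.4
Highest average = 27.6 → Option 1.

Option 1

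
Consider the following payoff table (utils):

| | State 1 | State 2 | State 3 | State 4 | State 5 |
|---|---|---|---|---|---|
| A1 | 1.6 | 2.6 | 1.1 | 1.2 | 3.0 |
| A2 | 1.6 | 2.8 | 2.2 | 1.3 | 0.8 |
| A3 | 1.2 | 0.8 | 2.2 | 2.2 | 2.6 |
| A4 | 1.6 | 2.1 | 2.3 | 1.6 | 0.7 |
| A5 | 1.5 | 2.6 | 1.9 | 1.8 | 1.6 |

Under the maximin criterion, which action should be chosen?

A5

Row minima: A1=1.1, A2=0.8, A3=0.8, A4=0.7, A5=1.5
Best worst-case = 1.5 → A5.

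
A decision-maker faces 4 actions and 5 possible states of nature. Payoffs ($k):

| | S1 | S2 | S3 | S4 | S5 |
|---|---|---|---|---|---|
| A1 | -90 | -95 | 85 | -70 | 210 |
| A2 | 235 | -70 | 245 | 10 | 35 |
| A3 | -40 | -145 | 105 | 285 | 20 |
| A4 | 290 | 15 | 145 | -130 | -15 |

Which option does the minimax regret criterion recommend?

Column bests: S1=290, S2=15, S3=245, S4=285, S5=210.
A1 regrets: 380, 110, 160, 355, 0 → max 380
A2 regrets: 55, 85, 0, 275, 175 → max 275
A3 regrets: 330, 160, 140, 0, 190 → max 330
A4 regrets: 0, 0, 100, 415, 225 → max 415
Smallest max regret = 275 → A2.

A2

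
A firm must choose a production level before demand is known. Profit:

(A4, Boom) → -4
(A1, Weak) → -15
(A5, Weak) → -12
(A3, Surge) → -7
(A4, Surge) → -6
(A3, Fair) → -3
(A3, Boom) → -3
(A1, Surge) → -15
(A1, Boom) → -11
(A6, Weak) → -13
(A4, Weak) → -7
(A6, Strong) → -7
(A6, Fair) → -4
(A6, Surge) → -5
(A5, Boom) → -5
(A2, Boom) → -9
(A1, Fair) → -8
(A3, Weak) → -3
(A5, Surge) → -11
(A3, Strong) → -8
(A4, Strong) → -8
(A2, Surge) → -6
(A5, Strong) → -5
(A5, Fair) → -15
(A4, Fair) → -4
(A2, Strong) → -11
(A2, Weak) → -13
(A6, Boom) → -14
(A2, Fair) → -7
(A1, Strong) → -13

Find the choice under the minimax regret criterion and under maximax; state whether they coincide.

Column bests: Weak=-3, Fair=-3, Strong=-5, Boom=-3, Surge=-5.
A1 regrets: 12, 5, 8, 8, 10 → max 12
A2 regrets: 10, 4, 6, 6, 1 → max 10
A3 regrets: 0, 0, 3, 0, 2 → max 3
A4 regrets: 4, 1, 3, 1, 1 → max 4
A5 regrets: 9, 12, 0, 2, 6 → max 12
A6 regrets: 10, 1, 2, 11, 0 → max 11
Smallest max regret = 3 → A3.
Row maxima: A1=-8, A2=-6, A3=-3, A4=-4, A5=-5, A6=-4
Best best-case = -3 → A3.

minimax regret → A3; maximax → A3 (agree)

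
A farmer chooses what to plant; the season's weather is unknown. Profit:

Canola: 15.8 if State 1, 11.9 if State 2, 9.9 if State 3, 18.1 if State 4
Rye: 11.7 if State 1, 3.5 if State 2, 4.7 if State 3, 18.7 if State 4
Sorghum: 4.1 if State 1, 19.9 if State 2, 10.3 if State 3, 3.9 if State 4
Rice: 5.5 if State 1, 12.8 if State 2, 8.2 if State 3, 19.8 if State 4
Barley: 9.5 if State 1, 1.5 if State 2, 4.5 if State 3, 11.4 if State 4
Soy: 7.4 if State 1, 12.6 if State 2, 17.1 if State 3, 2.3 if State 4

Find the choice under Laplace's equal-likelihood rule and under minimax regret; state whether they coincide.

laplace → Canola; minimax regret → Canola (agree)

Row averages: Canola=13.925, Rye=9.65, Sorghum=9.55, Rice=11.575, Barley=6.725, Soy=9.85
Highest average = 13.925 → Canola.
Column bests: State 1=15.8, State 2=19.9, State 3=17.1, State 4=19.8.
Canola regrets: 0.0, 8.0, 7.2, 1.7 → max 8.0
Rye regrets: 4.1, 16.4, 12.4, 1.1 → max 16.4
Sorghum regrets: 11.7, 0.0, 6.8, 15.9 → max 15.9
Rice regrets: 10.3, 7.1, 8.9, 0.0 → max 10.3
Barley regrets: 6.3, 18.4, 12.6, 8.4 → max 18.4
Soy regrets: 8.4, 7.3, 0.0, 17.5 → max 17.5
Smallest max regret = 8.0 → Canola.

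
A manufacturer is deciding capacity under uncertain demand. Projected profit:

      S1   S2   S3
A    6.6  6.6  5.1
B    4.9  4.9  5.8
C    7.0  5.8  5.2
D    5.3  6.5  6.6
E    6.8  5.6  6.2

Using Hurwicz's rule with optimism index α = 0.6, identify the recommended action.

A: 0.6·6.6 + 0.4·5.1 = 6
B: 0.6·5.8 + 0.4·4.9 = 5.44
C: 0.6·7.0 + 0.4·5.2 = 6.28
D: 0.6·6.6 + 0.4·5.3 = 6.08
E: 0.6·6.8 + 0.4·5.6 = 6.32
Highest Hurwicz score = 6.32 → E.

E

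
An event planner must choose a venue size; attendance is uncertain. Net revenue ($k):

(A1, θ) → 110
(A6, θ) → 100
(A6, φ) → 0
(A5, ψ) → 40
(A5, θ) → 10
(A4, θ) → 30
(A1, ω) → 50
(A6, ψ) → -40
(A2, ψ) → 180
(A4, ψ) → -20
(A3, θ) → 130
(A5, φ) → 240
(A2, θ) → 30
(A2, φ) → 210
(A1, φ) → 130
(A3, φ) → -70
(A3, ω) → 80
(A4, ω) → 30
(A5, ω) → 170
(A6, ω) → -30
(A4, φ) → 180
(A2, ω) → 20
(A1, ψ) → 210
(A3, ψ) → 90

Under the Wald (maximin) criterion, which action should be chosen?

Row minima: A1=50, A2=20, A3=-70, A4=-20, A5=10, A6=-40
Best worst-case = 50 → A1.

A1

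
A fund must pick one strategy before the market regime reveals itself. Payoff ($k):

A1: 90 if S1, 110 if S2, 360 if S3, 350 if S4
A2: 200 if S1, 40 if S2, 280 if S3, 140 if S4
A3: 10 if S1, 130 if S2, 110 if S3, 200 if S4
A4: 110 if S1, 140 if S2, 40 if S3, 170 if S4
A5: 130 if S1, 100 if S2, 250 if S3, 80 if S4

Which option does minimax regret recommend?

Column bests: S1=200, S2=140, S3=360, S4=350.
A1 regrets: 110, 30, 0, 0 → max 110
A2 regrets: 0, 100, 80, 210 → max 210
A3 regrets: 190, 10, 250, 150 → max 250
A4 regrets: 90, 0, 320, 180 → max 320
A5 regrets: 70, 40, 110, 270 → max 270
Smallest max regret = 110 → A1.

A1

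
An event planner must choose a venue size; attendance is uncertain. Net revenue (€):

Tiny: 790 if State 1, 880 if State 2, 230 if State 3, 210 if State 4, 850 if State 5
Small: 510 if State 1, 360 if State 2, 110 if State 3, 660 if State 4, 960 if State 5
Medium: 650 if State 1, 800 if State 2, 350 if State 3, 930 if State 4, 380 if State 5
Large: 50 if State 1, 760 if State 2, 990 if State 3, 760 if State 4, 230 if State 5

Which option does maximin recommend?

Medium

Row minima: Tiny=210, Small=110, Medium=350, Large=50
Best worst-case = 350 → Medium.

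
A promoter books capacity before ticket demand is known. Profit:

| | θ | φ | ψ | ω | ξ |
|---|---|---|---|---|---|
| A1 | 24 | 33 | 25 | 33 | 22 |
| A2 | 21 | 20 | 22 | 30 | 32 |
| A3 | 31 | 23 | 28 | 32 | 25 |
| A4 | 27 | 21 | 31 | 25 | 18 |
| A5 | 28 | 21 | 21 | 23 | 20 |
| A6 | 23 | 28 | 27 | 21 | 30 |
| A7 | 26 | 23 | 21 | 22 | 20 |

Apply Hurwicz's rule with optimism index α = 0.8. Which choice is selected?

A1

A1: 0.8·33 + 0.2·22 = 30.8
A2: 0.8·32 + 0.2·20 = 29.6
A3: 0.8·32 + 0.2·23 = 30.2
A4: 0.8·31 + 0.2·18 = 28.4
A5: 0.8·28 + 0.2·20 = 26.4
A6: 0.8·30 + 0.2·21 = 28.2
A7: 0.8·26 + 0.2·20 = 24.8
Highest Hurwicz score = 30.8 → A1.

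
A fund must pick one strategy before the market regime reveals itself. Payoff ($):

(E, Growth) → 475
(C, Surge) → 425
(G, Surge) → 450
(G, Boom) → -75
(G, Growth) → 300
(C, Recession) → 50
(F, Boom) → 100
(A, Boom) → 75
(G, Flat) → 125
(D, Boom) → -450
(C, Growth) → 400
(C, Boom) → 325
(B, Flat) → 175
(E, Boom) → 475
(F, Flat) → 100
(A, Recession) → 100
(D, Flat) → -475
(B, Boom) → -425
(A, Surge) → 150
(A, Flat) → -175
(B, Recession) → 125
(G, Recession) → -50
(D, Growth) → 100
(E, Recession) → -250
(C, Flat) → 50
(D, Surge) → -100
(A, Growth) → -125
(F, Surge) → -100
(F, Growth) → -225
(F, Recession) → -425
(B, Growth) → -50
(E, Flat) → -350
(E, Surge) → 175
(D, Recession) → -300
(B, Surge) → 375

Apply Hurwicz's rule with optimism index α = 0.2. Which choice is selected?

A: 0.2·150 + 0.8·(-175) = -110
B: 0.2·375 + 0.8·(-425) = -265
C: 0.2·425 + 0.8·50 = 125
D: 0.2·100 + 0.8·(-475) = -360
E: 0.2·475 + 0.8·(-350) = -185
F: 0.2·100 + 0.8·(-425) = -320
G: 0.2·450 + 0.8·(-75) = 30
Highest Hurwicz score = 125 → C.

C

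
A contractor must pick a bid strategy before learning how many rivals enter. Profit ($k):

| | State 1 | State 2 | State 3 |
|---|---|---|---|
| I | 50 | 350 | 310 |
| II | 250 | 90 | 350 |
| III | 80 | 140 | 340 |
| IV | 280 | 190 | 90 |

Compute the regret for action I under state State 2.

0

Best payoff under State 2 is 350.
Regret = 350 − 350 = 0.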